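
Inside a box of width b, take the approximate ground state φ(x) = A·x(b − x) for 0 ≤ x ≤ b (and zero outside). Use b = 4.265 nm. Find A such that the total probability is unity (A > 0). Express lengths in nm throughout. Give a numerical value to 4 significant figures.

A ≈ 0.1458 nm^(-5/2)

Normalization requires ∫|φ|² dx = 1, integrated from 0 to b.
Carrying out the integral gives A² · b^5/30.
Setting this equal to 1 gives A² = 1/(b^5/30).
Substituting b = 4.265 gives A² = 0.021258, so A = 0.14580.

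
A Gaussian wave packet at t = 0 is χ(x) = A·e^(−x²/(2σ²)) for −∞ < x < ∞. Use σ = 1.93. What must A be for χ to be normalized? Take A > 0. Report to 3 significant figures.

A ≈ 0.541

The normalization condition is ∫|χ|² dx = 1 from −∞ to ∞.
Differentiating ∫e^(−αx²) dx = √(π/α) under α to get the higher moments, ∫|χ|² dx = A²·(√(π)·σ).
Hence A² = 1/[√(π)·σ].
Plugging in σ = 1.93 yields A = 0.5407.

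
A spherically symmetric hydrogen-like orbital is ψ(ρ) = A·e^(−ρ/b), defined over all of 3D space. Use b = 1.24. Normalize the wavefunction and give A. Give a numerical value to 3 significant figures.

A ≈ 0.409

Normalization requires ∫|ψ|² 4πρ² dρ = 1, integrated from 0 to ∞.
The angular integral contributes 4π, leaving ∫₀^∞ ρ²|ψ|² dρ.
Using ∫₀^∞ ρⁿ e^(−αρ) dρ = n!/αⁿ⁺¹, with ψ = A·e^(−ρ/b), the integral evaluates to A²·[π·b^3].
So A² = (π·b^3)^(−1).
With b = 1.24: A² = 0.1669 and A = 0.4086.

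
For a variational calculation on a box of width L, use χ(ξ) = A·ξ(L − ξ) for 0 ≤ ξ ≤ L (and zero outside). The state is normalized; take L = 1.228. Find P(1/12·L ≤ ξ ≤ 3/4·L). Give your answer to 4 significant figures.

P ≈ 0.8914

|χ|² is the probability density, so P = ∫_{1/12·L}^{3/4·L} |χ|² dξ.
With A² fixed by ∫|χ|² = 1, i.e. A² = (L^5/30)^(−1), substitute and integrate.
Substituting u = ξ/L, A² and the length scale cancel in the ratio: P = ∫_{1/12}^{3/4} u^2·(1 - u)^2 du / ∫_{0}^{1} u^2·(1 - u)^2 du.
An antiderivative of u^2·(1 - u)^2 is u^3·(6·u^2 - 15·u + 10)/30; evaluating from 1/12 to 3/4 gives ≈ 0.0297132, while the full integral is 1/30.
This works out to P = 4621/5184.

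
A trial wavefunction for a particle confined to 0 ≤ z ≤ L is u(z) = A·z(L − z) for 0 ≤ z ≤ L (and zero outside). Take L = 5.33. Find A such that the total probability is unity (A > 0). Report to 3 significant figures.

Normalization requires ∫|u|² dz = 1, integrated from 0 to L.
Expanding the polynomial and integrating term by term, ∫|u|² dz = A²·(L^5/30).
Setting this equal to 1 gives A² = 1/(L^5/30).
Plugging in L = 5.33 yields A = 0.08351.

A ≈ 0.0835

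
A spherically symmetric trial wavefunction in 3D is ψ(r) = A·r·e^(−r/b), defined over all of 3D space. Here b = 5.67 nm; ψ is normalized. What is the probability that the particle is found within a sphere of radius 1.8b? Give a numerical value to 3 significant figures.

P ≈ 0.294

P = ∫ |ψ|² 4πr² dr over r ≤ 1.8b.
Normalization gives A² = 1/(3·π·b^5).
Substituting u = r/b, A², 4π and the length scale all cancel in the ratio: P = ∫_{0}^{1.8} u^4·e^(-2·u) du / ∫_{0}^{∞} u^4·e^(-2·u) du.
With ∫ u^4·e^(-2·u) du = -(u^4/2 + u^3 + 3·u^2/2 + 3·u/2 + 3/4)·e^(-2·u) + C, the region integral is ≈ 0.22017 and the full one is 3/4.
This evaluates to P = 0.2936.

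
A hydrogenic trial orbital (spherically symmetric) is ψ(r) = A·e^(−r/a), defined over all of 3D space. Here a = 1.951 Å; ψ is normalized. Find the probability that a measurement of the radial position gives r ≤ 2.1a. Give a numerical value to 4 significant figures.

P ≈ 0.7898

With dV = 4πr²dr, the probability is ∫|ψ|² dV over r ≤ 2.1a.
The full normalization integral is A²·[π·a^3] = 1, fixing A².
Substituting u = r/a, A², 4π and the length scale all cancel in the ratio: P = ∫_{0}^{2.1} u^2·e^(-2·u) du / ∫_{0}^{∞} u^2·e^(-2·u) du.
Using ∫ u^2·e^(-2·u) du = -(2·u^2 + 2·u + 1)·e^(-2·u)/4, the numerator is 1/4 - 701·e^(-21/5)/200 and the denominator is 1/4.
This evaluates to P = 0.78976.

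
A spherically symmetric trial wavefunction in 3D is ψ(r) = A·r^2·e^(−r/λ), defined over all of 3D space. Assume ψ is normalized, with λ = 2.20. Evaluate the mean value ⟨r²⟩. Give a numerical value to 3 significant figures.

⟨r²⟩ = ∫ r^2 |ψ|² 4πr² dr over the full domain.
Recall ∫₀^∞ r^m e^(−r/β) dr = m!·β^(m+1), since the A² factors cancel between numerator and denominator, ⟨r²⟩ = 14·λ^2.
With λ = 2.20, ⟨r^2⟩ = 67.76.

⟨r^2⟩ ≈ 67.8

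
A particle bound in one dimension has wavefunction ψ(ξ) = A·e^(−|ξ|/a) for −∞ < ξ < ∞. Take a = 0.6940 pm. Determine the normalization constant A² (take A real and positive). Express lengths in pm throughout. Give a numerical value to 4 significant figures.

A^2 ≈ 1.441 pm^(-1)

Normalization requires ∫|ψ|² dξ = 1, integrated from −∞ to ∞.
Using ∫₀^∞ ξⁿ e^(−αξ) dξ = n!/αⁿ⁺¹, carrying out the integral gives A² · a.
Substituting a = 0.6940 gives A² = 1.4409, so A = 1.2004.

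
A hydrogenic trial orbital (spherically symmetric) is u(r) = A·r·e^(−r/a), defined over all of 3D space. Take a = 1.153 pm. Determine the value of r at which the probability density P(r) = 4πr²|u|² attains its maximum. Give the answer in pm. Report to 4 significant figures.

Differentiate P(r) = 4πr²|u|² with respect to r and set to zero.
Solving yields r = 2·a.
With a = 1.153, the most probable radial distance is 2.3060 pm.

r ≈ 2.306 pm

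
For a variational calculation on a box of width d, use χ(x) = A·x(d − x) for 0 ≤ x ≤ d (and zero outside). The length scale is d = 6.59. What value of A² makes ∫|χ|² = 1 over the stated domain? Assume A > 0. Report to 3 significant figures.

Normalization requires ∫|χ|² dx = 1, integrated from 0 to d.
Expanding the polynomial and integrating term by term, with χ = A·x(d − x), the integral evaluates to A²·[d^5/30].
Setting this equal to 1 gives A² = 1/(d^5/30).
Substituting d = 6.59 gives A² = 0.002414, so A = 0.04913.

A^2 ≈ 0.00241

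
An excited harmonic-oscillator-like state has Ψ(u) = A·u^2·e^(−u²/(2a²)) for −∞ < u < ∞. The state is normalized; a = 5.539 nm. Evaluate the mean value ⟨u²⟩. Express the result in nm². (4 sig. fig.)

⟨u²⟩ = ∫ u^2 |Ψ|² du over the full domain.
With ∫_{−∞}^{∞} u^(2m) e^(−αu²) du = (2m−1)!!·√π / (2^m α^(m+1/2)), since the A² factors cancel between numerator and denominator, ⟨u²⟩ = 5·a^2/2.
Putting a = 5.539 gives 76.701.

⟨u^2⟩ ≈ 76.70 nm^2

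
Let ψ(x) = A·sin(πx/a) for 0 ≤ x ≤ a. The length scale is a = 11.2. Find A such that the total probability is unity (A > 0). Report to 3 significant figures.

A ≈ 0.423

The normalization condition is ∫|ψ|² dx = 1 from 0 to a.
With ∫₀^a sin²(nπx/a) dx = a/2, with ψ = A·sin(πx/a), the integral evaluates to A²·[a/2].
Plugging in a = 11.2 yields A = 0.4226.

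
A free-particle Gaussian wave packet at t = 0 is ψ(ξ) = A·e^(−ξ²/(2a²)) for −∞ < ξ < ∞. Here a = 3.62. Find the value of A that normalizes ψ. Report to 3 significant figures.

Normalization requires ∫|ψ|² dξ = 1, integrated from −∞ to ∞.
The integral (without the A² prefactor) comes out to √(π)·a.
So A² = (√(π)·a)^(−1).
With a = 3.62: A² = 0.1559 and A = 0.3948.

A ≈ 0.395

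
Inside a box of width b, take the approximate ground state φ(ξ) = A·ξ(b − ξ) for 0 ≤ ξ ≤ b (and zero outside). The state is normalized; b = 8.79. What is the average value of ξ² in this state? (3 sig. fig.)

⟨ξ^2⟩ ≈ 22.1

By definition ⟨ξ²⟩ = ∫ ξ^2 |φ(ξ)|² dξ.
The ratio of the moment integral to the normalization integral gives ⟨ξ²⟩ = 2·b^2/7.
Putting b = 8.79 gives 22.08.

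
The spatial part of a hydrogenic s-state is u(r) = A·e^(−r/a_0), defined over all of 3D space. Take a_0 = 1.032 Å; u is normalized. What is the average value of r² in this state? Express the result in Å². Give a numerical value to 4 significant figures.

The expectation value is the |u|²-weighted average of r^2: ∫ r^2|u|² 4πr² dr.
Since the A² factors cancel between numerator and denominator, ⟨r²⟩ = 3·a_0^2.
Putting a_0 = 1.032 gives 3.1951.

⟨r^2⟩ ≈ 3.195 Å^2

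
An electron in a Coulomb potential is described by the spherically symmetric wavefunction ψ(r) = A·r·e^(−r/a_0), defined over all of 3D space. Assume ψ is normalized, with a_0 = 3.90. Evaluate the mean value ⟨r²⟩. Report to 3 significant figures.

⟨r²⟩ = ∫ r^2 |ψ|² 4πr² dr over the full domain.
The ratio of the moment integral to the normalization integral gives ⟨r²⟩ = 15·a_0^2/2.
Putting a_0 = 3.90 gives 114.1.

⟨r^2⟩ ≈ 114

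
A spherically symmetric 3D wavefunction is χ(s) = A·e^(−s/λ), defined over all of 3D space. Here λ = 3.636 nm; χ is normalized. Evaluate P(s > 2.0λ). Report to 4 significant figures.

P ≈ 0.2381

P = ∫ |χ|² 4πs² ds over s > 2.0λ.
A² is fixed by ∫₀^∞ 4πs²|χ|² ds = 1, i.e. A² = (π·λ^3)^(−1).
In terms of u = s/λ (A², 4π and the length scale all cancel between numerator and denominator), P = [∫_{2.0}^{∞} u^2·e^(-2·u) du] / [∫_{0}^{∞} u^2·e^(-2·u) du].
With ∫ u^2·e^(-2·u) du = -(2·u^2 + 2·u + 1)·e^(-2·u)/4 + C, the region integral is 13·e^(-4)/4 and the full one is 1/4.
Taking the ratio yields P = 0.23810.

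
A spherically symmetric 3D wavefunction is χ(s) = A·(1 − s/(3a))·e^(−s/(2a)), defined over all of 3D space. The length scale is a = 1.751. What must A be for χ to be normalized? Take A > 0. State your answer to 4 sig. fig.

Require ∫ |χ|² 4πs² ds = 1 over the whole domain.
The angular integral contributes 4π, leaving ∫₀^∞ s²|χ|² ds.
Using ∫₀^∞ sⁿ e^(−αs) ds = n!/αⁿ⁺¹, with χ = A·(1 − s/(3a))·e^(−s/(2a)), the integral evaluates to A²·[8·π·a^3/3].
So A² = (8·π·a^3/3)^(−1).
Plugging in a = 1.751 yields A = 0.14911.

A ≈ 0.1491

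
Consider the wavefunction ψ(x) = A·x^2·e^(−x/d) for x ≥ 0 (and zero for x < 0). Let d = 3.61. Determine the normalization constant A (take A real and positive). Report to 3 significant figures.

The normalization condition is ∫|ψ|² dx = 1 from 0 to ∞.
Using ∫₀^∞ xⁿ e^(−αx) dx = n!/αⁿ⁺¹, carrying out the integral gives A² · 3·d^5/4.
Hence A² = 1/[3·d^5/4].
Plugging in d = 3.61 yields A = 0.04663.

A ≈ 0.0466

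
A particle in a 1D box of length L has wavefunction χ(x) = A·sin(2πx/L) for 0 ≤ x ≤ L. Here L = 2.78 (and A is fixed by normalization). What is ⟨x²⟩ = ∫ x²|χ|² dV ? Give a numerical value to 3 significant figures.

By definition ⟨x²⟩ = ∫ x^2 |χ(x)|² dx.
The ratio of the moment integral to the normalization integral gives ⟨x²⟩ = -L^2/(8·π^2) + L^2/3.
Putting L = 2.78 gives 2.478.

⟨x^2⟩ ≈ 2.48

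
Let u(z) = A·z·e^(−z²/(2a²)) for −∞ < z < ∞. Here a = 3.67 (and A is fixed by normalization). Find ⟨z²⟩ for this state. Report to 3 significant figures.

⟨z^2⟩ ≈ 20.2

By definition ⟨z²⟩ = ∫ z^2 |u(z)|² dz.
Evaluating both integrals, ⟨z²⟩ = 3·a^2/2.
With a = 3.67, ⟨z^2⟩ = 20.20.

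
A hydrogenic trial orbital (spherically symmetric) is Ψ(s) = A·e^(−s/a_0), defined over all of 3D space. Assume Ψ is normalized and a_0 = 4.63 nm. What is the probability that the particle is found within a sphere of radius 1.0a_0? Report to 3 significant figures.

Integrate the radial probability density 4πs²|Ψ|² over s ≤ 1.0a_0.
A² is fixed by ∫₀^∞ 4πs²|Ψ|² ds = 1, i.e. A² = (π·a_0^3)^(−1).
In terms of u = s/a_0 (A², 4π and the length scale all cancel between numerator and denominator), P = [∫_{0}^{1.0} u^2·e^(-2·u) du] / [∫_{0}^{∞} u^2·e^(-2·u) du].
Using ∫ u^2·e^(-2·u) du = -(2·u^2 + 2·u + 1)·e^(-2·u)/4, the numerator is 1/4 - 5·e^(-2)/4 and the denominator is 1/4.
The region integral divided by the full integral gives P = 0.3233.

P ≈ 0.323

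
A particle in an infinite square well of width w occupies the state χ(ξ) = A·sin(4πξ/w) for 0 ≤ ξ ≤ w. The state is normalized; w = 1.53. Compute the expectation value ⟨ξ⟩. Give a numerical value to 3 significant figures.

⟨ξ⟩ ≈ 0.765

The expectation value is the |χ|²-weighted average of ξ: ∫ ξ|χ|² dξ.
The ratio of the moment integral to the normalization integral gives ⟨ξ⟩ = w/2.
Putting w = 1.53 gives 0.7650.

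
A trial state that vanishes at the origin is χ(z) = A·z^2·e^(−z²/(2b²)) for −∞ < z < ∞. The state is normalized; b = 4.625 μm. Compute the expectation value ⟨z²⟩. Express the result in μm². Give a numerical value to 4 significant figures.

⟨z^2⟩ ≈ 53.48 μm^2

⟨z²⟩ = ∫ z^2 |χ|² dz over the full domain.
Since the A² factors cancel between numerator and denominator, ⟨z²⟩ = 5·b^2/2.
With b = 4.625, ⟨z^2⟩ = 53.477.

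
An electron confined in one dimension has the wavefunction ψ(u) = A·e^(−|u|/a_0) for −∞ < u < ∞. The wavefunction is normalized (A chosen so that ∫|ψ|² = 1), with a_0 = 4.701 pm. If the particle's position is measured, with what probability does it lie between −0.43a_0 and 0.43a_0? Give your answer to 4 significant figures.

P = ∫_{−0.43a_0}^{0.43a_0} |ψ(u)|² du.
Since A² = 1/(a_0), this is the region integral divided by the full normalization integral.
By symmetry take twice the u ≥ 0 contribution in numerator and denominator; the 2's cancel. In terms of t = u/a_0 (A² and the length scale cancel between numerator and denominator), P = [∫_{0}^{0.43} e^(-2·t) dt] / [∫_{0}^{∞} e^(-2·t) dt].
With ∫ e^(-2·t) dt = -e^(-2·t)/2 + C, the region integral is 1/2 - e^(-43/50)/2 and the full one is 1/2.
Evaluating gives P = 0.57684.

P ≈ 0.5768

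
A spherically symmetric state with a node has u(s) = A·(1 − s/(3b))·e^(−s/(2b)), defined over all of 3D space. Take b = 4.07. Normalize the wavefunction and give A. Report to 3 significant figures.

A ≈ 0.0421

The normalization condition is ∫|u|² 4πs² ds = 1 from 0 to ∞.
With u = A·(1 − s/(3b))·e^(−s/(2b)), the integral evaluates to A²·[8·π·b^3/3].
Hence A² = 1/[8·π·b^3/3].
With b = 4.07: A² = 0.001771 and A = 0.04208.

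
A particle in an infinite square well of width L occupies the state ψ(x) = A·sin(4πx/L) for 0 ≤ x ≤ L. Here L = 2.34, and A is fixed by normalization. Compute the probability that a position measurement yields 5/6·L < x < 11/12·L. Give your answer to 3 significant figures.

P ≈ 0.152

|ψ|² is the probability density, so P = ∫_{5/6·L}^{11/12·L} |ψ|² dx.
The normalization integral ∫|ψ|²dx over the whole domain equals L/2·A², and A² cancels in the ratio.
Let u = x/L; then A² and the length scale cancel, so P = ∫_{5/6}^{11/12} sin(4·π·u)^2 du ÷ ∫_{0}^{1} sin(4·π·u)^2 du.
An antiderivative of sin(4·π·u)^2 is u/2 - sin(4·π·u)·cos(4·π·u)/(8·π); evaluating from 5/6 to 11/12 gives √(3)/(16·π) + 1/24, while the full integral is 1/2.
Taking the ratio, P = (√(3)/8 + π/12)/π.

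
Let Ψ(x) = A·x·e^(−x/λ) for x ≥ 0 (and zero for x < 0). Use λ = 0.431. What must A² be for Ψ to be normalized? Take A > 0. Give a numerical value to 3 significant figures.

Require ∫ |Ψ|² dx = 1 over the whole domain.
The integral (without the A² prefactor) comes out to λ^3/4.
So A² = (λ^3/4)^(−1).
With λ = 0.431: A² = 49.96 and A = 7.068.

A^2 ≈ 50.0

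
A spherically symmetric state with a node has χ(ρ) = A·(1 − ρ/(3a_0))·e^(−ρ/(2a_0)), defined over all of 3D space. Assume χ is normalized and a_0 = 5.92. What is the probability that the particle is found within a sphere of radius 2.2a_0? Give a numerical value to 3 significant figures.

P ≈ 0.338

With dV = 4πρ²dρ, the probability is ∫|χ|² dV over ρ ≤ 2.2a_0.
A² is fixed by ∫₀^∞ 4πρ²|χ|² dρ = 1, i.e. A² = (8·π·a_0^3/3)^(−1).
Let u = ρ/a_0; then A², 4π and the length scale all cancel, so P = ∫_{0}^{2.2} u^2·(1 - u/3)^2·e^(-u) du ÷ ∫_{0}^{∞} u^2·(1 - u/3)^2·e^(-u) du.
With ∫ u^2·(1 - u/3)^2·e^(-u) du = (-u^4 + 2·u^3 - 3·u^2 - 6·u - 6)·e^(-u)/9 + C, the region integral is ≈ 0.22531 and the full one is 2/3.
The region integral divided by the full integral gives P = 0.3380.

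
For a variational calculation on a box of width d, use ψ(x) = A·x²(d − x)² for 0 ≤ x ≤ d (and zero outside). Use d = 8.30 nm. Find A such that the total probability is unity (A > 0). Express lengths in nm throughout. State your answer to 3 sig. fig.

A ≈ 0.00184 nm^(-9/2)

The normalization condition is ∫|ψ|² dx = 1 from 0 to d.
Expanding the polynomial and integrating term by term, ∫|ψ|² dx = A²·(d^9/630).
Setting this equal to 1 gives A² = 1/(d^9/630).
Plugging in d = 8.30 yields A = 0.001836.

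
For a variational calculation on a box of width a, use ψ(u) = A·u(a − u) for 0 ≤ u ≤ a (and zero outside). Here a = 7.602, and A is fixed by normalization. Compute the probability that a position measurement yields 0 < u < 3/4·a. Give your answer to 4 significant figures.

P = ∫_{0}^{3/4·a} |ψ(u)|² du.
With A² fixed by ∫|ψ|² = 1, i.e. A² = (a^5/30)^(−1), substitute and integrate.
Let t = u/a; then A² and the length scale cancel, so P = ∫_{0}^{3/4} t^2·(1 - t)^2 dt ÷ ∫_{0}^{1} t^2·(1 - t)^2 dt.
With ∫ t^2·(1 - t)^2 dt = t^3·(6·t^2 - 15·t + 10)/30 + C, the region integral is 153/5120 and the full one is 1/30.
The result is P = 459/512.

P ≈ 0.8965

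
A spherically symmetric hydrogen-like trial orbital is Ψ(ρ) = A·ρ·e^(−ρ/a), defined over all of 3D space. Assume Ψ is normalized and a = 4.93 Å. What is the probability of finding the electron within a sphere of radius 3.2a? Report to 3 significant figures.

With dV = 4πρ²dρ, the probability is ∫|Ψ|² dV over ρ ≤ 3.2a.
Normalization gives A² = 1/(3·π·a^5).
Let u = ρ/a; then A², 4π and the length scale all cancel, so P = ∫_{0}^{3.2} u^4·e^(-2·u) du ÷ ∫_{0}^{∞} u^4·e^(-2·u) du.
An antiderivative of u^4·e^(-2·u) is -(u^4/2 + u^3 + 3·u^2/2 + 3·u/2 + 3/4)·e^(-2·u); evaluating from 0 to 3.2 gives ≈ 0.57370, while the full integral is 3/4.
Taking the ratio yields P = 0.7649.

P ≈ 0.765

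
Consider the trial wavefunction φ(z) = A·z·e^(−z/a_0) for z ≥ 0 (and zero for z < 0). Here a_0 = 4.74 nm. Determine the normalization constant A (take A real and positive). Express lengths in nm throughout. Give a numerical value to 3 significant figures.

We need A² ∫|f|² dz = 1, taking the integral from 0 to ∞.
Recall ∫₀^∞ z^m e^(−z/β) dz = m!·β^(m+1), with φ = A·z·e^(−z/a_0), the integral evaluates to A²·[a_0^3/4].
Hence A² = 1/[a_0^3/4].
With a_0 = 4.74: A² = 0.03756 and A = 0.1938.

A ≈ 0.194 nm^(-3/2)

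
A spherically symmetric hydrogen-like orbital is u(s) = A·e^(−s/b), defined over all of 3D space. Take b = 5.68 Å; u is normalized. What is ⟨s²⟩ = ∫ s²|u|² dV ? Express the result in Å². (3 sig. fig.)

By definition ⟨s²⟩ = ∫ s^2 |u(s)|² 4πs² ds.
Since the A² factors cancel between numerator and denominator, ⟨s²⟩ = 3·b^2.
With b = 5.68, ⟨s^2⟩ = 96.79.

⟨s^2⟩ ≈ 96.8 Å^2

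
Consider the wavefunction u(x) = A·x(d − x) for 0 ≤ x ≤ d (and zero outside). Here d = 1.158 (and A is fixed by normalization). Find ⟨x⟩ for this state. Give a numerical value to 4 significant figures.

⟨x⟩ ≈ 0.5790

⟨x⟩ = ∫ x |u|² dx over the full domain.
Expanding the polynomial and integrating term by term, evaluating both integrals, ⟨x⟩ = d/2.
Putting d = 1.158 gives 0.57900.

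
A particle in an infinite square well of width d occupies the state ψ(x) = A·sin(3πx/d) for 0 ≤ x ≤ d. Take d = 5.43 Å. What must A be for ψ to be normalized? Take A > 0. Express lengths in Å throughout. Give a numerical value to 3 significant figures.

The normalization condition is ∫|ψ|² dx = 1 from 0 to d.
Using sin²θ = (1 − cos 2θ)/2, carrying out the integral gives A² · d/2.
So A² = (d/2)^(−1).
With d = 5.43: A² = 0.3683 and A = 0.6069.

A ≈ 0.607 Å^(-1/2)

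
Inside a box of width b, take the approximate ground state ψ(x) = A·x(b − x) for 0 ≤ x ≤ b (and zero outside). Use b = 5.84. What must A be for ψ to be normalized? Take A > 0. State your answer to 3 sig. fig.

Require ∫ |ψ|² dx = 1 over the whole domain.
The integral (without the A² prefactor) comes out to b^5/30.
Hence A² = 1/[b^5/30].
With b = 5.84: A² = 0.004416 and A = 0.06646.

A ≈ 0.0665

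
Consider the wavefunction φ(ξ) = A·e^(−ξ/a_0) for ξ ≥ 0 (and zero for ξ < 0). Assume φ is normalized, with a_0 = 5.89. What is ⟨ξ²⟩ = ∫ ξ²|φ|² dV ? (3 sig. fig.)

⟨ξ^2⟩ ≈ 17.3

The expectation value is the |φ|²-weighted average of ξ^2: ∫ ξ^2|φ|² dξ.
The ratio of the moment integral to the normalization integral gives ⟨ξ²⟩ = a_0^2/2.
With a_0 = 5.89, ⟨ξ^2⟩ = 17.35.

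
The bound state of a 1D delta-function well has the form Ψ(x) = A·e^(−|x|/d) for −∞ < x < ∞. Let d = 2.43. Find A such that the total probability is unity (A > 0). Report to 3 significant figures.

Normalization requires ∫|Ψ|² dx = 1, integrated from −∞ to ∞.
Recall ∫₀^∞ x^m e^(−x/β) dx = m!·β^(m+1), with Ψ = A·e^(−|x|/d), the integral evaluates to A²·[d].
Hence A² = 1/[d].
Substituting d = 2.43 gives A² = 0.4115, so A = 0.6415.

A ≈ 0.642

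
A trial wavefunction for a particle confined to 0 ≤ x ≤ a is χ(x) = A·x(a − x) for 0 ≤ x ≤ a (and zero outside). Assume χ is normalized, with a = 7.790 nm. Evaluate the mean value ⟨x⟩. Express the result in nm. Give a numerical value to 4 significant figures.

⟨x⟩ ≈ 3.895 nm

⟨x⟩ = ∫ x |χ|² dx over the full domain.
Since the A² factors cancel between numerator and denominator, ⟨x⟩ = a/2.
Putting a = 7.790 gives 3.8950.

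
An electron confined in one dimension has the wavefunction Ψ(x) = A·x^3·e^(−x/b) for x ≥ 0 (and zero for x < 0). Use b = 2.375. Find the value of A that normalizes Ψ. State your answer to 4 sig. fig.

The normalization condition is ∫|Ψ|² dx = 1 from 0 to ∞.
∫|Ψ|² dx = A²·(45·b^7/8).
Substituting b = 2.375 gives A² = 0.00041709, so A = 0.020423.

A ≈ 0.02042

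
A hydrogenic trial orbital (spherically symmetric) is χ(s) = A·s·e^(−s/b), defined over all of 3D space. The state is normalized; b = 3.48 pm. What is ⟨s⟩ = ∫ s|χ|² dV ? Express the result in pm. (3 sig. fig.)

⟨s⟩ ≈ 8.70 pm

⟨s⟩ = ∫ s |χ|² 4πs² ds over the full domain.
Using ∫₀^∞ sⁿ e^(−αs) ds = n!/αⁿ⁺¹, since the A² factors cancel between numerator and denominator, ⟨s⟩ = 5·b/2.
With b = 3.48, ⟨s⟩ = 8.700.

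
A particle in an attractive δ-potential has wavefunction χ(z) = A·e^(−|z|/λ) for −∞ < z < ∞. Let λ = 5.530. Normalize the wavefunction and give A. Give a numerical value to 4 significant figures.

A ≈ 0.4252

We need A² ∫|f|² dz = 1, taking the integral from −∞ to ∞.
∫|χ|² dz = A²·(λ).
Plugging in λ = 5.530 yields A = 0.42524.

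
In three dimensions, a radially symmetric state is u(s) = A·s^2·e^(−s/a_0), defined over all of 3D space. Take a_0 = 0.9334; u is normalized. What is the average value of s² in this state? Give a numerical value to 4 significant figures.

By definition ⟨s²⟩ = ∫ s^2 |u(s)|² 4πs² ds.
With ∫₀^∞ s^8 e^(−αs) ds = 8!/α^9, the ratio of the moment integral to the normalization integral gives ⟨s²⟩ = 14·a_0^2.
With a_0 = 0.9334, ⟨s^2⟩ = 12.197.

⟨s^2⟩ ≈ 12.20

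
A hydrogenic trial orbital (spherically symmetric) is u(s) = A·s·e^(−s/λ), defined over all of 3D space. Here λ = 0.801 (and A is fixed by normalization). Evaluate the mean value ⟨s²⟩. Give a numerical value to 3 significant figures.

⟨s^2⟩ ≈ 4.81

⟨s²⟩ = ∫ s^2 |u|² 4πs² ds over the full domain.
Recall ∫₀^∞ s^m e^(−s/β) ds = m!·β^(m+1), evaluating both integrals, ⟨s²⟩ = 15·λ^2/2.
With λ = 0.801, ⟨s^2⟩ = 4.812.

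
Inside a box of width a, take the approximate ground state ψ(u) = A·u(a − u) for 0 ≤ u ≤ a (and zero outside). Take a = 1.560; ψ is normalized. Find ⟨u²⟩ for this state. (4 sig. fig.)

⟨u²⟩ = ∫ u^2 |ψ|² du over the full domain.
Expanding the polynomial and integrating term by term, evaluating both integrals, ⟨u²⟩ = 2·a^2/7.
Putting a = 1.560 gives 0.69531.

⟨u^2⟩ ≈ 0.6953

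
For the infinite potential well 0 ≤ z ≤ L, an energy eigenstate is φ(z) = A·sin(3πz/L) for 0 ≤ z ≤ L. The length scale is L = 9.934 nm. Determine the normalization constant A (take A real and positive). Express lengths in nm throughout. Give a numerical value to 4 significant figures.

A ≈ 0.4487 nm^(-1/2)

We need A² ∫|f|² dz = 1, taking the integral from 0 to L.
With φ = A·sin(3πz/L), the integral evaluates to A²·[L/2].
Setting this equal to 1 gives A² = 1/(L/2).
Substituting L = 9.934 gives A² = 0.20133, so A = 0.44870.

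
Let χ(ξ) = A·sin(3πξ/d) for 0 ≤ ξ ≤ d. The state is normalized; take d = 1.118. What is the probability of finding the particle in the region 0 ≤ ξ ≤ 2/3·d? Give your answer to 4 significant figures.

P = ∫_{0}^{2/3·d} |χ(ξ)|² dξ.
Since A² = 1/(d/2), this is the region integral divided by the full normalization integral.
In terms of u = ξ/d (A² and the length scale cancel between numerator and denominator), P = [∫_{0}^{2/3} sin(3·π·u)^2 du] / [∫_{0}^{1} sin(3·π·u)^2 du].
With ∫ sin(3·π·u)^2 du = u/2 - sin(6·π·u)/(12·π) + C, the region integral is 1/3 and the full one is 1/2.
The result is P = 2/3.

P ≈ 0.6667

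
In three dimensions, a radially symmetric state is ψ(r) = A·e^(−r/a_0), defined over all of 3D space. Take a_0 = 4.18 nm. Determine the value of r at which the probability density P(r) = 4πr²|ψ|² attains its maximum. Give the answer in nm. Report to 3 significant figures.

r ≈ 4.18 nm

Differentiate P(r) = 4πr²|ψ|² with respect to r and set to zero.
Solving yields r = a_0.
With a_0 = 4.18, the most probable radial distance is 4.180 nm.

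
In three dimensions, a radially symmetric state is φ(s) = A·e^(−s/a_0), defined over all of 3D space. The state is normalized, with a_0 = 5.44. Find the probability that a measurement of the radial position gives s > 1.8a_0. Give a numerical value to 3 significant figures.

P = ∫ |φ|² 4πs² ds over s > 1.8a_0.
Normalization gives A² = 1/(π·a_0^3).
In terms of u = s/a_0 (A², 4π and the length scale all cancel between numerator and denominator), P = [∫_{1.8}^{∞} u^2·e^(-2·u) du] / [∫_{0}^{∞} u^2·e^(-2·u) du].
With ∫ u^2·e^(-2·u) du = -(2·u^2 + 2·u + 1)·e^(-2·u)/4 + C, the region integral is 277·e^(-18/5)/100 and the full one is 1/4.
The region integral divided by the full integral gives P = 0.3027.

P ≈ 0.303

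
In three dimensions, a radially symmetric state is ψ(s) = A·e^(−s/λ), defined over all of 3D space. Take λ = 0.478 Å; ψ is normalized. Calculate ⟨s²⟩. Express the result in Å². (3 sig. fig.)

⟨s^2⟩ ≈ 0.685 Å^2

By definition ⟨s²⟩ = ∫ s^2 |ψ(s)|² 4πs² ds.
With ∫₀^∞ s^4 e^(−αs) ds = 4!/α^5, the ratio of the moment integral to the normalization integral gives ⟨s²⟩ = 3·λ^2.
Putting λ = 0.478 gives 0.6855.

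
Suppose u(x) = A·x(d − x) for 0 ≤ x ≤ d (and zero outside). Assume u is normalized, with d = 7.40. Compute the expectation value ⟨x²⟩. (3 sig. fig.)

⟨x^2⟩ ≈ 15.6

⟨x²⟩ = ∫ x^2 |u|² dx over the full domain.
Expanding the polynomial and integrating term by term, the ratio of the moment integral to the normalization integral gives ⟨x²⟩ = 2·d^2/7.
Putting d = 7.40 gives 15.65.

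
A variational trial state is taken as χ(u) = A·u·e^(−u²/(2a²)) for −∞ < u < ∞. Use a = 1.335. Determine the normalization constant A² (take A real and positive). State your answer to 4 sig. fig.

A^2 ≈ 0.4743

Normalization requires ∫|χ|² du = 1, integrated from −∞ to ∞.
Using the Gaussian integral ∫_{−∞}^{∞} e^(−αu²) du = √(π/α), with χ = A·u·e^(−u²/(2a²)), the integral evaluates to A²·[√(π)·a^3/2].
Setting this equal to 1 gives A² = 1/(√(π)·a^3/2).
With a = 1.335: A² = 0.47425 and A = 0.68866.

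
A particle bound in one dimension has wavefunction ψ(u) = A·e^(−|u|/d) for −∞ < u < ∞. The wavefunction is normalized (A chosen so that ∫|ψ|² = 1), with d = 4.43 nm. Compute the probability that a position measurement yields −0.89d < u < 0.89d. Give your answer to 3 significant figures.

P ≈ 0.831

P = ∫_{−0.89d}^{0.89d} |ψ(u)|² du.
With A² fixed by ∫|ψ|² = 1, i.e. A² = (d)^(−1), substitute and integrate.
Both integrals are even about u = 0, so only the u ≥ 0 halves are needed (the factors of 2 cancel). Let t = u/d; then A² and the length scale cancel, so P = ∫_{0}^{0.89} e^(-2·t) dt ÷ ∫_{0}^{∞} e^(-2·t) dt.
An antiderivative of e^(-2·t) is -e^(-2·t)/2; evaluating from 0 to 0.89 gives 1/2 - e^(-89/50)/2, while the full integral is 1/2.
The result is P = 0.8314.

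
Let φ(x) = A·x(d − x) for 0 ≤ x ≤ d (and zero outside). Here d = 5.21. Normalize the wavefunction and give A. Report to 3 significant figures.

We need A² ∫|f|² dx = 1, taking the integral from 0 to d.
∫|φ|² dx = A²·(d^5/30).
Hence A² = 1/[d^5/30].
Plugging in d = 5.21 yields A = 0.08840.

A ≈ 0.0884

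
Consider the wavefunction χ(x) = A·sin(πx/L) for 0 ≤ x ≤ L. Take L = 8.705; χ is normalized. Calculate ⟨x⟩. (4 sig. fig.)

⟨x⟩ = ∫ x |χ|² dx over the full domain.
Evaluating both integrals, ⟨x⟩ = L/2.
Putting L = 8.705 gives 4.3525.

⟨x⟩ ≈ 4.353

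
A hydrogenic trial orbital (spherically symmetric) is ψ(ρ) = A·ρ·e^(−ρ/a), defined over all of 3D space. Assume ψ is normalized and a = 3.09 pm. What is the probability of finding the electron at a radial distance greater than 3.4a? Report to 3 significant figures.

P ≈ 0.192

With dV = 4πρ²dρ, the probability is ∫|ψ|² dV over ρ > 3.4a.
The full normalization integral is A²·[3·π·a^5] = 1, fixing A².
In terms of u = ρ/a (A², 4π and the length scale all cancel between numerator and denominator), P = [∫_{3.4}^{∞} u^4·e^(-2·u) du] / [∫_{0}^{∞} u^4·e^(-2·u) du].
Using ∫ u^4·e^(-2·u) du = -(u^4/2 + u^3 + 3·u^2/2 + 3·u/2 + 3/4)·e^(-2·u), the numerator is ≈ 0.14402 and the denominator is 3/4.
The region integral divided by the full integral gives P = 0.1920.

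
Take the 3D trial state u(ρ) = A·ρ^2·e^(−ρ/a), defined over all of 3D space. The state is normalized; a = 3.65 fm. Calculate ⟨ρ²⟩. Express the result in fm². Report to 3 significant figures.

⟨ρ^2⟩ ≈ 187 fm^2

⟨ρ²⟩ = ∫ ρ^2 |u|² 4πρ² dρ over the full domain.
With ∫₀^∞ ρ^8 e^(−αρ) dρ = 8!/α^9, the ratio of the moment integral to the normalization integral gives ⟨ρ²⟩ = 14·a^2.
With a = 3.65, ⟨ρ^2⟩ = 186.5.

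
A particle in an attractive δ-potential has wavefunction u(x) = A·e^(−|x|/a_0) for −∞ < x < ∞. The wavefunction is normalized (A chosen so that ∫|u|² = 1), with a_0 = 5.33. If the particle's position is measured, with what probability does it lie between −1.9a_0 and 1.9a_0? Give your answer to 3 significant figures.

|u|² is the probability density, so P = ∫_{−1.9a_0}^{1.9a_0} |u|² dx.
The normalization integral ∫|u|²dx over the whole domain equals a_0·A², and A² cancels in the ratio.
Both integrals are even about x = 0, so only the x ≥ 0 halves are needed (the factors of 2 cancel). In terms of t = x/a_0 (A² and the length scale cancel between numerator and denominator), P = [∫_{0}^{1.9} e^(-2·t) dt] / [∫_{0}^{∞} e^(-2·t) dt].
An antiderivative of e^(-2·t) is -e^(-2·t)/2; evaluating from 0 to 1.9 gives 1/2 - e^(-19/5)/2, while the full integral is 1/2.
The result is P = 0.9776.

P ≈ 0.978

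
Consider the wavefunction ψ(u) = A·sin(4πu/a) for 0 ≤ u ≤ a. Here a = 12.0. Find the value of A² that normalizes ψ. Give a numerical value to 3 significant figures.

Normalization requires ∫|ψ|² du = 1, integrated from 0 to a.
The integral (without the A² prefactor) comes out to a/2.
Substituting a = 12.0 gives A² = 0.1667, so A = 0.4082.

A^2 ≈ 0.167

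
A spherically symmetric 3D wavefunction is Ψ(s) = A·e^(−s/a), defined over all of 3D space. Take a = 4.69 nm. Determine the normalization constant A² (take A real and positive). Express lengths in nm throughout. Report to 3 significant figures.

Require ∫ |Ψ|² 4πs² ds = 1 over the whole domain.
∫|Ψ|² 4πs² ds = A²·(π·a^3).
Plugging in a = 4.69 yields A = 0.05555.

A^2 ≈ 0.00309 nm^(-3)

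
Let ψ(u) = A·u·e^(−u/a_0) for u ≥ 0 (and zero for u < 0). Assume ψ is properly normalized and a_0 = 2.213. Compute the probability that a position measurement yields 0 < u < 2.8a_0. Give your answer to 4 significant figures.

P = ∫_{0}^{2.8a_0} |ψ(u)|² du.
Since A² = 1/(a_0^3/4), this is the region integral divided by the full normalization integral.
In terms of t = u/a_0 (A² and the length scale cancel between numerator and denominator), P = [∫_{0}^{2.8} t^2·e^(-2·t) dt] / [∫_{0}^{∞} t^2·e^(-2·t) dt].
An antiderivative of t^2·e^(-2·t) is -(2·t^2 + 2·t + 1)·e^(-2·t)/4; evaluating from 0 to 2.8 gives 1/4 - 557·e^(-28/5)/100, while the full integral is 1/4.
The result is P = 0.91761.

P ≈ 0.9176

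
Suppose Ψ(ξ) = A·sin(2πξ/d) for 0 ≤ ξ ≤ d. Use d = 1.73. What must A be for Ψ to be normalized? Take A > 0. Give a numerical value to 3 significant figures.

A ≈ 1.08

We need A² ∫|f|² dξ = 1, taking the integral from 0 to d.
∫|Ψ|² dξ = A²·(d/2).
Plugging in d = 1.73 yields A = 1.075.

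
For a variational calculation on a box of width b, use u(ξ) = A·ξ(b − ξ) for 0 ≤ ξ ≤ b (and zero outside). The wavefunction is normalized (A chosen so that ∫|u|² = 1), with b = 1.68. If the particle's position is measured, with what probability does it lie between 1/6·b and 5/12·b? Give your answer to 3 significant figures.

P = ∫_{1/6·b}^{5/12·b} |u(ξ)|² dξ.
The normalization integral ∫|u|²dξ over the whole domain equals b^5/30·A², and A² cancels in the ratio.
In terms of t = ξ/b (A² and the length scale cancel between numerator and denominator), P = [∫_{1/6}^{5/12} t^2·(1 - t)^2 dt] / [∫_{0}^{1} t^2·(1 - t)^2 dt].
With ∫ t^2·(1 - t)^2 dt = t^3·(6·t^2 - 15·t + 10)/30 + C, the region integral is ≈ 0.010371 and the full one is 1/30.
This works out to P = 0.3111.

P ≈ 0.311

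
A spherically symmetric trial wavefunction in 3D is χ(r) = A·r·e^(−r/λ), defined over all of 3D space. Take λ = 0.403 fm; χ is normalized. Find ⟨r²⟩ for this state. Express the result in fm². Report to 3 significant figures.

⟨r^2⟩ ≈ 1.22 fm^2

⟨r²⟩ = ∫ r^2 |χ|² 4πr² dr over the full domain.
With ∫₀^∞ r^6 e^(−αr) dr = 6!/α^7, evaluating both integrals, ⟨r²⟩ = 15·λ^2/2.
With λ = 0.403, ⟨r^2⟩ = 1.218.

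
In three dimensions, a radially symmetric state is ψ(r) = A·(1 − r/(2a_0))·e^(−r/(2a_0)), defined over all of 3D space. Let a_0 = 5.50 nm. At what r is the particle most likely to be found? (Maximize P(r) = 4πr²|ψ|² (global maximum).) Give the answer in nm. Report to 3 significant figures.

The maximum of P(r) = 4πr²|ψ|² occurs where its derivative vanishes.
Solving yields r = a_0·(√(5) + 3).
With a_0 = 5.50, the most probable radial distance is 28.80 nm.

r ≈ 28.8 nm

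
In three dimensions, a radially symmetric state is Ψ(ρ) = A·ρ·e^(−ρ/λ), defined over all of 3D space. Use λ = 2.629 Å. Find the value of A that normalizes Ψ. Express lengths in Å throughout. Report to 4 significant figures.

A ≈ 0.02907 Å^(-5/2)

Require ∫ |Ψ|² 4πρ² dρ = 1 over the whole domain.
Recall ∫₀^∞ ρ^m e^(−ρ/β) dρ = m!·β^(m+1), the integral (without the A² prefactor) comes out to 3·π·λ^5.
Plugging in λ = 2.629 yields A = 0.029066.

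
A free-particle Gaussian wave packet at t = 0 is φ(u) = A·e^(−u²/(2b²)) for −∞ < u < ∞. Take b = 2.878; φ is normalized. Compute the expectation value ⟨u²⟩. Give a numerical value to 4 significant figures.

⟨u^2⟩ ≈ 4.141

The expectation value is the |φ|²-weighted average of u^2: ∫ u^2|φ|² du.
Since the A² factors cancel between numerator and denominator, ⟨u²⟩ = b^2/2.
Putting b = 2.878 gives 4.1414.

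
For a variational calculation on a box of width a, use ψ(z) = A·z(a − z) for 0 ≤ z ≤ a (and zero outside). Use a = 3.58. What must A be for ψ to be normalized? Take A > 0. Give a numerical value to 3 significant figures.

We need A² ∫|f|² dz = 1, taking the integral from 0 to a.
Expanding the polynomial and integrating term by term, the integral (without the A² prefactor) comes out to a^5/30.
Hence A² = 1/[a^5/30].
Plugging in a = 3.58 yields A = 0.2259.

A ≈ 0.226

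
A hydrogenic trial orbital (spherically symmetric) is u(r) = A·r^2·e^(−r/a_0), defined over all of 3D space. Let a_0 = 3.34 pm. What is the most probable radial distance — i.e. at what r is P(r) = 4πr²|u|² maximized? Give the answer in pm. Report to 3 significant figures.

The maximum of P(r) = 4πr²|u|² occurs where its derivative vanishes.
This gives r = 3·a_0.
With a_0 = 3.34, the most probable radial distance is 10.02 pm.

r ≈ 10.0 pm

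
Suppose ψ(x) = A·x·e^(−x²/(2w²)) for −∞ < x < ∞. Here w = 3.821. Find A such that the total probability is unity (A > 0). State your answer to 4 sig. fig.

A ≈ 0.1422

Require ∫ |ψ|² dx = 1 over the whole domain.
Differentiating ∫e^(−αx²) dx = √(π/α) under α to get the higher moments, ∫|ψ|² dx = A²·(√(π)·w^3/2).
With w = 3.821: A² = 0.020227 and A = 0.14222.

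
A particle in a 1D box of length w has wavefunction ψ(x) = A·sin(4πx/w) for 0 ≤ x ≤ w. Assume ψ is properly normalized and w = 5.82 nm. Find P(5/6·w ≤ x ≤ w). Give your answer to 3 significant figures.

P ≈ 0.201

P = ∫_{5/6·w}^{w} |ψ(x)|² dx.
With A² fixed by ∫|ψ|² = 1, i.e. A² = (w/2)^(−1), substitute and integrate.
Let u = x/w; then A² and the length scale cancel, so P = ∫_{5/6}^{1} sin(4·π·u)^2 du ÷ ∫_{0}^{1} sin(4·π·u)^2 du.
Using ∫ sin(4·π·u)^2 du = u/2 - sin(4·π·u)·cos(4·π·u)/(8·π), the numerator is √(3)/(32·π) + 1/12 and the denominator is 1/2.
Evaluating gives P = (√(3)/16 + π/6)/π.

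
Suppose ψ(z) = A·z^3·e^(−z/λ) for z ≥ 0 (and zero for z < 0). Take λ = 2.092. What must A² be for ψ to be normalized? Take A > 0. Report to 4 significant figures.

We need A² ∫|f|² dz = 1, taking the integral from 0 to ∞.
With ψ = A·z^3·e^(−z/λ), the integral evaluates to A²·[45·λ^7/8].
With λ = 2.092: A² = 0.0010138 and A = 0.031840.

A^2 ≈ 0.001014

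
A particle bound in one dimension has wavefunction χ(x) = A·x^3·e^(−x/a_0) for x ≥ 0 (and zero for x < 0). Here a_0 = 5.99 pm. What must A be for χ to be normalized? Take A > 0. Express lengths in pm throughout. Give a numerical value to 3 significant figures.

Require ∫ |χ|² dx = 1 over the whole domain.
Using ∫₀^∞ xⁿ e^(−αx) dx = n!/αⁿ⁺¹, ∫|χ|² dx = A²·(45·a_0^7/8).
Setting this equal to 1 gives A² = 1/(45·a_0^7/8).
With a_0 = 5.99: A² = 6.425E-7 and A = 0.0008016.

A ≈ 0.000802 pm^(-7/2)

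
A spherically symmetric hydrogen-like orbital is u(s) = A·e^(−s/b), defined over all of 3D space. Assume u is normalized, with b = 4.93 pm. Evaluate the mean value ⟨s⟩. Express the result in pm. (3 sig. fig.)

⟨s⟩ ≈ 7.40 pm

By definition ⟨s⟩ = ∫ s |u(s)|² 4πs² ds.
Using ∫₀^∞ sⁿ e^(−αs) ds = n!/αⁿ⁺¹, evaluating both integrals, ⟨s⟩ = 3·b/2.
With b = 4.93, ⟨s⟩ = 7.395.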